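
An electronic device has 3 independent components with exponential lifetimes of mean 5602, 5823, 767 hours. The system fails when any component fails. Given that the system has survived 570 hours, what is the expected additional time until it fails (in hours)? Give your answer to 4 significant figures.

First-failure rate Σλ = 1/5602 + 1/5823 + 1/767 = 0.00165402.
By memorylessness the expected residual is 1/Σλ = 604.587 hours, regardless of the 570 already elapsed.

604.6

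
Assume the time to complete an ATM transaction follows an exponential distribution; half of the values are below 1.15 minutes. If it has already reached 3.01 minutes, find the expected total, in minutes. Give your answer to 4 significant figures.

4.669

For an exponential, median = ln(2)/λ, so λ = ln 2 / 1.15 = 0.602737 per minute.
By memorylessness, E[X | X > 3.01] = 3.01 + 1/λ = 3.01 + 1.6591 = 4.6691 minutes.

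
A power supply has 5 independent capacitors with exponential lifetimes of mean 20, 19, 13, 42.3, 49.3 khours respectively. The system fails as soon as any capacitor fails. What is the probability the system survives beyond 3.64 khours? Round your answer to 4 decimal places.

0.4433

The first failure time is exponential with rate Σλ_i = 1/20 + 1/19 + 1/13 + 1/42.3 + 1/49.3 = 0.223479 per khour.
P(min > 3.64) = e^(−0.223479·3.64) = e^(−0.81346) ≈ 0.4433.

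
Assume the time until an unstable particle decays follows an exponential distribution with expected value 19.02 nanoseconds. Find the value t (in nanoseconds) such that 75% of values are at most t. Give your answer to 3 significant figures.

26.4

The rate is λ = 1/19.02 = 0.0525762 per nanosecond.
Set 1 − e^(−λt) = 0.75, so t = −ln(0.25)/λ = 1.3863/0.0525762 ≈ 26.3673 nanoseconds.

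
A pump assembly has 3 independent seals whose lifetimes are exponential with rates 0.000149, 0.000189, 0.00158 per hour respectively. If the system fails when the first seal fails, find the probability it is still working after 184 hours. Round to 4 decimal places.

The time to first failure is exponential with rate Σλ = 0.000149 + 0.000189 + 0.00158 = 0.001918.
P(min > 184) = e^(−0.001918·184) = e^(−0.35291) ≈ 0.7026.

0.7026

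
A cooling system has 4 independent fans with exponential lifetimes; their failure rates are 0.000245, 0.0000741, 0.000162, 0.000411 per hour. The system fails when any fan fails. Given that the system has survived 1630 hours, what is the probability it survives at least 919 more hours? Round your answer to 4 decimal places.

Time to first failure ~ Exp(Σλ) with Σλ = 0.0008921.
By memorylessness, P(T > 1630+919 | T > 1630) = P(T > 919) = e^(−0.0008921·919) ≈ 0.4405.

0.4405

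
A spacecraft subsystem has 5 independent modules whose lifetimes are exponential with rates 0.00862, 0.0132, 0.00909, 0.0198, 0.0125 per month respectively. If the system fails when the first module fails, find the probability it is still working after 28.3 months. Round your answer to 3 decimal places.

0.167

The time to first failure is exponential with rate Σλ = 0.00862 + 0.0132 + 0.00909 + 0.0198 + 0.0125 = 0.06321.
P(min > 28.3) = e^(−0.06321·28.3) = e^(−1.7888) ≈ 0.167.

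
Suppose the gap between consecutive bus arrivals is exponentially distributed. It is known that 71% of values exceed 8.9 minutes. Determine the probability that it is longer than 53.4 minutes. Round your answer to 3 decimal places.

e^(−λ·8.9) = 0.71 ⇒ λ = −ln(0.71)/8.9 = 0.0384821.
P(X > 53.4) = e^(−0.0384821·53.4) = e^(−2.0549) ≈ 0.128.

0.128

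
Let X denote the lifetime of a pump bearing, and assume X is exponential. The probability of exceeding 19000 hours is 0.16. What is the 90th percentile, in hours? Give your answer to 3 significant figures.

e^(−λ·19000) = 0.16 ⇒ λ = −ln(0.16)/19000 = 0.0000964517.
90th percentile: 1 − e^(−λt) = 0.9, t = −ln(0.1)/λ = 23872.9 hours.

23900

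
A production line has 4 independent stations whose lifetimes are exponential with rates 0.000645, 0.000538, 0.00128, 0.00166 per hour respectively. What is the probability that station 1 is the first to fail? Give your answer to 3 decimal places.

0.156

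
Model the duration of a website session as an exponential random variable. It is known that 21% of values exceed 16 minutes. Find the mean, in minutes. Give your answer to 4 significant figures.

10.25

e^(−λ·16) = 0.21 ⇒ λ = −ln(0.21)/16 = 0.0975405.
Mean = 1/λ = 10.2522 minutes.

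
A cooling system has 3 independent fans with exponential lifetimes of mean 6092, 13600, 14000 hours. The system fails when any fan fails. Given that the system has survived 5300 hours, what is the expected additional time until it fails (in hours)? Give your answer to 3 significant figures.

3240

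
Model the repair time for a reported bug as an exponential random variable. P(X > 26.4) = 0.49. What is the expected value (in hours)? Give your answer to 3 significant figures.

37.0

e^(−λ·26.4) = 0.49 ⇒ λ = −ln(0.49)/26.4 = 0.0270208.
Mean = 1/λ = 37.0085 hours.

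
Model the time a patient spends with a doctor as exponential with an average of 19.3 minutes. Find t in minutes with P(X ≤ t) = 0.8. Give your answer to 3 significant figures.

The rate is λ = 1/19.3 = 0.0518135 per minute.
Set 1 − e^(−λt) = 0.8, so t = −ln(0.2)/λ = 1.6094/0.0518135 ≈ 31.0622 minutes.

31.1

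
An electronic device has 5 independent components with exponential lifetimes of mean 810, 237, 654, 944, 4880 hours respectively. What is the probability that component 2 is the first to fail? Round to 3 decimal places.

0.512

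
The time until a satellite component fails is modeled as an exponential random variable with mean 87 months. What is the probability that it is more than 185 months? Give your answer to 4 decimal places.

0.1193

The rate is λ = 1/87 = 0.0114943 per month.
P(X > 185) = e^(−λ·185) = e^(−2.1264) ≈ 0.1193.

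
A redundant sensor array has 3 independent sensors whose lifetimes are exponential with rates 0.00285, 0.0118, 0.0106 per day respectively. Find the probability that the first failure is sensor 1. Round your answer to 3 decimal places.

The time to first failure is exponential with rate Σλ = 0.00285 + 0.0118 + 0.0106 = 0.02525.
P(sensor 1 first) = λ_1/Σλ = 0.00285/0.02525 ≈ 0.113.

0.113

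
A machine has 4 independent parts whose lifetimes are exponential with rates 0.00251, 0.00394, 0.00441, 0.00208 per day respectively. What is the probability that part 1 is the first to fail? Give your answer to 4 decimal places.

0.1940

The time to first failure is exponential with rate Σλ = 0.00251 + 0.00394 + 0.00441 + 0.00208 = 0.01294.
P(part 1 first) = λ_1/Σλ = 0.00251/0.01294 ≈ 0.1940.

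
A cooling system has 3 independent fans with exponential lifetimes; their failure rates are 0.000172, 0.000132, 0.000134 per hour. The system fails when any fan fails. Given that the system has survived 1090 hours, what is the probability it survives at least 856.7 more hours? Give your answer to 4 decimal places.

Time to first failure ~ Exp(Σλ) with Σλ = 0.000438.
By memorylessness, P(T > 1090+856.7 | T > 1090) = P(T > 856.7) = e^(−0.000438·856.7) ≈ 0.6871.

0.6871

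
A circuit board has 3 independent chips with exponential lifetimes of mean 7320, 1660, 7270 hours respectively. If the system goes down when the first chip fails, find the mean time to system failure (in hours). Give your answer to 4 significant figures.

The first failure time is exponential with rate Σλ_i = 1/7320 + 1/1660 + 1/7270 = 0.000876573 per hour.
E[min] = 1/Σλ = 1/0.000876573 = 1140.81 hours.

1141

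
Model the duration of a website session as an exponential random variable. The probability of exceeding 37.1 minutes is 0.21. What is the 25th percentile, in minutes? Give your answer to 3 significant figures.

e^(−λ·37.1) = 0.21 ⇒ λ = −ln(0.21)/37.1 = 0.042066.
25th percentile: 1 − e^(−λt) = 0.25, t = −ln(0.75)/λ = 6.83883 minutes.

6.84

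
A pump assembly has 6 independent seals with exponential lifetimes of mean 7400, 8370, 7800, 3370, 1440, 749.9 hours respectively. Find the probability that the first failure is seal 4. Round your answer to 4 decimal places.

0.1096

Rates: λ_i = 1/mean_i → 0.000135135, 0.000119474, 0.000128205, 0.000296736, 0.000694444, 0.00133351; Σλ = 0.00270751.
P(seal 4 first) = λ_4/Σλ = 0.000296736/0.00270751 ≈ 0.1096.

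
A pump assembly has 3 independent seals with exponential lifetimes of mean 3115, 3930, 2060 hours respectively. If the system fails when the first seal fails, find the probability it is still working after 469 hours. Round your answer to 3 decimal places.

0.608

The first failure time is exponential with rate Σλ_i = 1/3115 + 1/3930 + 1/2060 = 0.00106092 per hour.
P(min > 469) = e^(−0.00106092·469) = e^(−0.49757) ≈ 0.608.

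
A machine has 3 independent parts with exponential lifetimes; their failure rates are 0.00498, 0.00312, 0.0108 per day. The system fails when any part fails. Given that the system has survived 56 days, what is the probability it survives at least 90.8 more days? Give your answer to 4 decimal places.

Time to first failure ~ Exp(Σλ) with Σλ = 0.0189.
By memorylessness, P(T > 56+90.8 | T > 56) = P(T > 90.8) = e^(−0.0189·90.8) ≈ 0.1798.

0.1798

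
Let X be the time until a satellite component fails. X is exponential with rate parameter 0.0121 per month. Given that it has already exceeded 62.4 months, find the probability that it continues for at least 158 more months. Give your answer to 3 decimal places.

By the memoryless property, P(X > 62.4+158 | X > 62.4) = P(X > 158).
P(X > 158) = e^(−1.9118) ≈ 0.148.

0.148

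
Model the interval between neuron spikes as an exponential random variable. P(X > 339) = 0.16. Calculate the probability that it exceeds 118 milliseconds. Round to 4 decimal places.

e^(−λ·339) = 0.16 ⇒ λ = −ln(0.16)/339 = 0.00540585.
P(X > 118) = e^(−0.00540585·118) = e^(−0.63789) ≈ 0.5284.

0.5284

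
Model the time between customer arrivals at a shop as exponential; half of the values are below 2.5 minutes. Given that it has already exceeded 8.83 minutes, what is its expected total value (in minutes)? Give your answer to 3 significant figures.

12.4

For an exponential, median = ln(2)/λ, so λ = ln 2 / 2.5 = 0.277259 per minute.
By memorylessness, E[X | X > 8.83] = 8.83 + 1/λ = 8.83 + 3.60674 = 12.4367 minutes.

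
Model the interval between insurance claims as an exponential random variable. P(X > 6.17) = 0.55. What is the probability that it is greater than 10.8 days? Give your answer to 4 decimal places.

0.3512

e^(−λ·6.17) = 0.55 ⇒ λ = −ln(0.55)/6.17 = 0.0968942.
P(X > 10.8) = e^(−0.0968942·10.8) = e^(−1.0465) ≈ 0.3512.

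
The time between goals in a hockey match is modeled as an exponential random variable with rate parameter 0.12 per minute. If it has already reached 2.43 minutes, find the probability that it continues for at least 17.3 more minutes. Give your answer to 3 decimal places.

P(X > s+t | X > s) = e^(−λ(s+t))/e^(−λs) = e^(−λt), independent of s = 2.43.
P(X > 17.3) = e^(−2.076) ≈ 0.125.

0.125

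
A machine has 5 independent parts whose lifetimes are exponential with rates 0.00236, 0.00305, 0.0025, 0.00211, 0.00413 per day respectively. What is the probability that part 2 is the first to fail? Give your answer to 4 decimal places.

0.2155

The time to first failure is exponential with rate Σλ = 0.00236 + 0.00305 + 0.0025 + 0.00211 + 0.00413 = 0.01415.
P(part 2 first) = λ_2/Σλ = 0.00305/0.01415 ≈ 0.2155.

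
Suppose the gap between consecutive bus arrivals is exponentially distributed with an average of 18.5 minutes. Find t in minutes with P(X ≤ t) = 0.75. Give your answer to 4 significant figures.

The rate is λ = 1/18.5 = 0.0540541 per minute.
Set 1 − e^(−λt) = 0.75, so t = −ln(0.25)/λ = 1.3863/0.0540541 ≈ 25.6464 minutes.

25.65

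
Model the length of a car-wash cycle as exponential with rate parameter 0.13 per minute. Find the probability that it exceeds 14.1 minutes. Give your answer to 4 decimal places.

P(X > 14.1) = e^(−λ·14.1) = e^(−1.833) ≈ 0.1599.

0.1599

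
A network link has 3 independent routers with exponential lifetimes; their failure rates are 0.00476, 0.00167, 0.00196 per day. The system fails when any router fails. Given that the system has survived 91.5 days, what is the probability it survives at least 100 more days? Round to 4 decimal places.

Time to first failure ~ Exp(Σλ) with Σλ = 0.00839.
By memorylessness, P(T > 91.5+100 | T > 91.5) = P(T > 100) = e^(−0.00839·100) ≈ 0.4321.

0.4321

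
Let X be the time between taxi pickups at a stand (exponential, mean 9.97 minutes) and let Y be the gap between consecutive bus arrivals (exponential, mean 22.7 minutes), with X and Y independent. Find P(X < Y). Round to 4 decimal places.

0.6948

λ_1 = 1/9.97 = 0.100301, λ_2 = 1/22.7 = 0.0440529.
For independent exponentials, P(X < Y) = λ_1/(λ_1+λ_2) = 0.100301/0.144354 ≈ 0.6948.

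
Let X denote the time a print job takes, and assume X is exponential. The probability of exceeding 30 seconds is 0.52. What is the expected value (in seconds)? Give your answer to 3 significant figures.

45.9

e^(−λ·30) = 0.52 ⇒ λ = −ln(0.52)/30 = 0.0217975.
Mean = 1/λ = 45.8767 seconds.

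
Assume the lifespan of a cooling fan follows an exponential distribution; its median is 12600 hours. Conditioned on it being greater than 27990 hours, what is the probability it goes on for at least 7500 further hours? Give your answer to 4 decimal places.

For an exponential, median = ln(2)/λ, so λ = ln 2 / 12600 = 0.0000550117 per hour.
By the memoryless property, P(X > 27990+7500 | X > 27990) = P(X > 7500).
P(X > 7500) = e^(−0.41259) ≈ 0.6619.

0.6619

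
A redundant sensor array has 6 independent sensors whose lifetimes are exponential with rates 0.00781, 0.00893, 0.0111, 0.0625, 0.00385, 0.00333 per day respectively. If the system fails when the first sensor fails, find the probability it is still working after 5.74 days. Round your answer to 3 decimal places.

The time to first failure is exponential with rate Σλ = 0.00781 + 0.00893 + 0.0111 + 0.0625 + 0.00385 + 0.00333 = 0.09752.
P(min > 5.74) = e^(−0.09752·5.74) = e^(−0.55976) ≈ 0.571.

0.571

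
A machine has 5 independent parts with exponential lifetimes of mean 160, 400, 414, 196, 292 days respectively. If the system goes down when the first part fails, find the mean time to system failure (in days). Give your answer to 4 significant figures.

The first failure time is exponential with rate Σλ_i = 1/160 + 1/400 + 1/414 + 1/196 + 1/292 = 0.0196922 per day.
E[min] = 1/Σλ = 1/0.0196922 = 50.7816 days.

50.78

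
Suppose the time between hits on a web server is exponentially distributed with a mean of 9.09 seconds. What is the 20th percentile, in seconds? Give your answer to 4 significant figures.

2.028

The rate is λ = 1/9.09 = 0.110011 per second.
Set 1 − e^(−λt) = 0.2, so t = −ln(0.8)/λ = 0.22314/0.110011 ≈ 2.02837 seconds.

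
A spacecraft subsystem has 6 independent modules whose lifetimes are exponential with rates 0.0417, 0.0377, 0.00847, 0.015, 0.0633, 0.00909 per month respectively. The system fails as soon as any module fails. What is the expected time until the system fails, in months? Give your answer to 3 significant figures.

The time to first failure is exponential with rate Σλ = 0.0417 + 0.0377 + 0.00847 + 0.015 + 0.0633 + 0.00909 = 0.17526.
E[min] = 1/Σλ = 1/0.17526 = 5.70581 months.

5.71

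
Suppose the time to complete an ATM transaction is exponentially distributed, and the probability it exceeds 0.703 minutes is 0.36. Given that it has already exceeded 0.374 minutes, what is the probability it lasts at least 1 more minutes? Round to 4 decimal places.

From e^(−λ·0.703) = 0.36, λ = −ln(0.36)/0.703 = 1.45327.
Memoryless: P(X > 0.374+1 | X > 0.374) = P(X > 1) = e^(−1.45327·1) ≈ 0.2338.

0.2338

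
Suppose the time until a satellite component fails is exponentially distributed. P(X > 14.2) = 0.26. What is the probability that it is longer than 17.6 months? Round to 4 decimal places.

e^(−λ·14.2) = 0.26 ⇒ λ = −ln(0.26)/14.2 = 0.0948643.
P(X > 17.6) = e^(−0.0948643·17.6) = e^(−1.6696) ≈ 0.1883.

0.1883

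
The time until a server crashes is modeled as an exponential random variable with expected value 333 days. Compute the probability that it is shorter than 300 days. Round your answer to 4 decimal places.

0.5938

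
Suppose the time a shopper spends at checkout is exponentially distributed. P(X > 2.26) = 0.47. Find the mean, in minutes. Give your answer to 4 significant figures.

2.993

e^(−λ·2.26) = 0.47 ⇒ λ = −ln(0.47)/2.26 = 0.334081.
Mean = 1/λ = 2.99329 minutes.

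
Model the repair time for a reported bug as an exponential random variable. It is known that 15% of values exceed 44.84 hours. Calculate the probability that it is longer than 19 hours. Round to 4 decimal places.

0.4476

e^(−λ·44.84) = 0.15 ⇒ λ = −ln(0.15)/44.84 = 0.0423087.
P(X > 19) = e^(−0.0423087·19) = e^(−0.80386) ≈ 0.4476.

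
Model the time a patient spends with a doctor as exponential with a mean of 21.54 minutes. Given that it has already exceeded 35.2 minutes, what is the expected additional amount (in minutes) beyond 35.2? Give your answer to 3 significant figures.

The rate is λ = 1/21.54 = 0.0464253 per minute.
By memorylessness, the remaining amount past any threshold is again Exp(λ) with mean 1/λ = 21.54 minutes.

21.5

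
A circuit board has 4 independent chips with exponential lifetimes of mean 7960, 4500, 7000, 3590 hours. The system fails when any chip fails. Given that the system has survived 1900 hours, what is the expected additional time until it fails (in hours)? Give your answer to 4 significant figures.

First-failure rate Σλ = 1/7960 + 1/4500 + 1/7000 + 1/3590 = 0.000769259.
By memorylessness the expected residual is 1/Σλ = 1299.95 hours, regardless of the 1900 already elapsed.

1300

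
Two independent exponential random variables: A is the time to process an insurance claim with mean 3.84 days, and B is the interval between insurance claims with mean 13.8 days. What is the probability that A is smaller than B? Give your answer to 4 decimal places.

0.7823

λ_1 = 1/3.84 = 0.260417, λ_2 = 1/13.8 = 0.0724638.
For independent exponentials, P(A < B) = λ_1/(λ_1+λ_2) = 0.260417/0.33288 ≈ 0.7823.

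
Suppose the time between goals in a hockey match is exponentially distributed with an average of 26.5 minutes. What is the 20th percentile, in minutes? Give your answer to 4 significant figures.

5.913

The rate is λ = 1/26.5 = 0.0377358 per minute.
Set 1 − e^(−λt) = 0.2, so t = −ln(0.8)/λ = 0.22314/0.0377358 ≈ 5.9133 minutes.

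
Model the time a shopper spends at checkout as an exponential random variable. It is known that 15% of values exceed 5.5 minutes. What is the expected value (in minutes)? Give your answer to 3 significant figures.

e^(−λ·5.5) = 0.15 ⇒ λ = −ln(0.15)/5.5 = 0.344931.
Mean = 1/λ = 2.89913 minutes.

2.90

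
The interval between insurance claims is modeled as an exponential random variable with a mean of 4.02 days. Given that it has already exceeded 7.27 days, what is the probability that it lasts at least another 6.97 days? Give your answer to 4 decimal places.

The rate is λ = 1/4.02 = 0.248756 per day.
The exponential is memoryless, so the remaining time is again Exp(λ): the condition X > 7.27 is irrelevant.
P(X > 6.97) = e^(−1.7338) ≈ 0.1766.

0.1766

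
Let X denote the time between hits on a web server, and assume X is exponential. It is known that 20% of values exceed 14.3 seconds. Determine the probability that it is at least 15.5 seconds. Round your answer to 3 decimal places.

0.175

e^(−λ·14.3) = 0.20 ⇒ λ = −ln(0.20)/14.3 = 0.112548.
P(X > 15.5) = e^(−0.112548·15.5) = e^(−1.7445) ≈ 0.175.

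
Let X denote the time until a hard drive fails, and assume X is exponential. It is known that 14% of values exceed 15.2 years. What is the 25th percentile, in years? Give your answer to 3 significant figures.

2.22

e^(−λ·15.2) = 0.14 ⇒ λ = −ln(0.14)/15.2 = 0.12935.
25th percentile: 1 − e^(−λt) = 0.25, t = −ln(0.75)/λ = 2.22407 years.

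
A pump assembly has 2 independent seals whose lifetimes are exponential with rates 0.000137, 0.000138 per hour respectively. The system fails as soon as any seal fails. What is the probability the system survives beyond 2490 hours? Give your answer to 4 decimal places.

0.5042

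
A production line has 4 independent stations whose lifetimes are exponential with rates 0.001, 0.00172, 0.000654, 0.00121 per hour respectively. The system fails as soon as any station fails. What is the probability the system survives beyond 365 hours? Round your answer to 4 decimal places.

0.1877

The time to first failure is exponential with rate Σλ = 0.001 + 0.00172 + 0.000654 + 0.00121 = 0.004584.
P(min > 365) = e^(−0.004584·365) = e^(−1.6732) ≈ 0.1877.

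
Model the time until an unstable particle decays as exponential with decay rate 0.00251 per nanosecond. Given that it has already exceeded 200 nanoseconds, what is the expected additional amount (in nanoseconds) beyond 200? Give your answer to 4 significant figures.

By memorylessness, the remaining amount past any threshold is again Exp(λ) with mean 1/λ = 398.406 nanoseconds.

398.4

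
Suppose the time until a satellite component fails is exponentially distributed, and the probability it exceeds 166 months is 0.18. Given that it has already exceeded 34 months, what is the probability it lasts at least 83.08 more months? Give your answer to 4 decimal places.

0.4239

From e^(−λ·166) = 0.18, λ = −ln(0.18)/166 = 0.0103301.
Memoryless: P(X > 34+83.08 | X > 34) = P(X > 83.08) = e^(−0.0103301·83.08) ≈ 0.4239.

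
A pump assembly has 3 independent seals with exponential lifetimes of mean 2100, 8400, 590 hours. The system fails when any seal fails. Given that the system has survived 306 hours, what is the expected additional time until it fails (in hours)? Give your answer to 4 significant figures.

436.7

First-failure rate Σλ = 1/2100 + 1/8400 + 1/590 = 0.00229015.
By memorylessness the expected residual is 1/Σλ = 436.652 hours, regardless of the 306 already elapsed.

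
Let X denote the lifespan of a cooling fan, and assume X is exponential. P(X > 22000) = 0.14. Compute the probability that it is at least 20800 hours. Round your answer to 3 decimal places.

0.156

e^(−λ·22000) = 0.14 ⇒ λ = −ln(0.14)/22000 = 0.0000893688.
P(X > 20800) = e^(−0.0000893688·20800) = e^(−1.8589) ≈ 0.156.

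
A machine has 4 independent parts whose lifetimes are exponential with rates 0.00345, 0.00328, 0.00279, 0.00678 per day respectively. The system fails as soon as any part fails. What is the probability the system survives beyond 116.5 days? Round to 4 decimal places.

The time to first failure is exponential with rate Σλ = 0.00345 + 0.00328 + 0.00279 + 0.00678 = 0.0163.
P(min > 116.5) = e^(−0.0163·116.5) = e^(−1.8989) ≈ 0.1497.

0.1497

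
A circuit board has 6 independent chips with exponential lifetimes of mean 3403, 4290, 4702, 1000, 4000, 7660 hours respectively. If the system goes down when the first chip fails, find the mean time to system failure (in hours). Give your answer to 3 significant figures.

The first failure time is exponential with rate Σλ_i = 1/3403 + 1/4290 + 1/4702 + 1/1000 + 1/4000 + 1/7660 = 0.00212018 per hour.
E[min] = 1/Σλ = 1/0.00212018 = 471.658 hours.

472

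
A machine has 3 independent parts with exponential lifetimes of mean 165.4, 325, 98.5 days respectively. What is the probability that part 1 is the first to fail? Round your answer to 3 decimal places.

Rates: λ_i = 1/mean_i → 0.00604595, 0.00307692, 0.0101523; Σλ = 0.0192752.
P(part 1 first) = λ_1/Σλ = 0.00604595/0.0192752 ≈ 0.314.

0.314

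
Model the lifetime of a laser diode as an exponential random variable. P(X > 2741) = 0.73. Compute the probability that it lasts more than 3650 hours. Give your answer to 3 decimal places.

0.658

e^(−λ·2741) = 0.73 ⇒ λ = −ln(0.73)/2741 = 0.000114816.
P(X > 3650) = e^(−0.000114816·3650) = e^(−0.41908) ≈ 0.658.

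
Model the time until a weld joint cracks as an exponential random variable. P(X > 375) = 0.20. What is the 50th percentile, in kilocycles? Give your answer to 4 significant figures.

161.5

e^(−λ·375) = 0.20 ⇒ λ = −ln(0.20)/375 = 0.00429183.
50th percentile: 1 − e^(−λt) = 0.5, t = −ln(0.5)/λ = 161.504 kilocycles.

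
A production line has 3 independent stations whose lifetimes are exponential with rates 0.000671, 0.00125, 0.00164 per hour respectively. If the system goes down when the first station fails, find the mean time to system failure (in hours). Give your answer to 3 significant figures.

281

The time to first failure is exponential with rate Σλ = 0.000671 + 0.00125 + 0.00164 = 0.003561.
E[min] = 1/Σλ = 1/0.003561 = 280.82 hours.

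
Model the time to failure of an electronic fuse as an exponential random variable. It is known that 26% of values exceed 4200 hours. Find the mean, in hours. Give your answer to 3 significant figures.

e^(−λ·4200) = 0.26 ⇒ λ = −ln(0.26)/4200 = 0.000320732.
Mean = 1/λ = 3117.87 hours.

3120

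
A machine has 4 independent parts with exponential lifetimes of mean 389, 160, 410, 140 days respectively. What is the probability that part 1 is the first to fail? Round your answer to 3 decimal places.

0.140

Rates: λ_i = 1/mean_i → 0.00257069, 0.00625, 0.00243902, 0.00714286; Σλ = 0.0184026.
P(part 1 first) = λ_1/Σλ = 0.00257069/0.0184026 ≈ 0.140.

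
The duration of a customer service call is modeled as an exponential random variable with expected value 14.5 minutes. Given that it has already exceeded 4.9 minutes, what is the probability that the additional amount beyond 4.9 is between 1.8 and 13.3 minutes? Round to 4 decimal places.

0.4836

The rate is λ = 1/14.5 = 0.0689655 per minute.
Memoryless: the residual past 4.9 is again Exp(λ).
P(1.8 < residual < 13.3) = e^(−λ·1.8) − e^(−λ·13.3) = 0.88326 − 0.39962 ≈ 0.4836.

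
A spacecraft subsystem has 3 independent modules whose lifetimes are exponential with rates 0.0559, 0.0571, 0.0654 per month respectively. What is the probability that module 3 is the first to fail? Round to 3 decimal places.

The time to first failure is exponential with rate Σλ = 0.0559 + 0.0571 + 0.0654 = 0.1784.
P(module 3 first) = λ_3/Σλ = 0.0654/0.1784 ≈ 0.367.

0.367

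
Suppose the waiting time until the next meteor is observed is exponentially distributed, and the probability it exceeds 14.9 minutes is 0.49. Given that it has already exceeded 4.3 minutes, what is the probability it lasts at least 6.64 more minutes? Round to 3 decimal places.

0.728

From e^(−λ·14.9) = 0.49, λ = −ln(0.49)/14.9 = 0.0478758.
Memoryless: P(X > 4.3+6.64 | X > 4.3) = P(X > 6.64) = e^(−0.0478758·6.64) ≈ 0.728.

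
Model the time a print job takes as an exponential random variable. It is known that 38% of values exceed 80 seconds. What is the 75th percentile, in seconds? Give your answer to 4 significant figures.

114.6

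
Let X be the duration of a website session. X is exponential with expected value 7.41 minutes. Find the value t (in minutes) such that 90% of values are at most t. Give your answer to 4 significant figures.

The rate is λ = 1/7.41 = 0.134953 per minute.
Set 1 − e^(−λt) = 0.9, so t = −ln(0.1)/λ = 2.3026/0.134953 ≈ 17.0622 minutes.

17.06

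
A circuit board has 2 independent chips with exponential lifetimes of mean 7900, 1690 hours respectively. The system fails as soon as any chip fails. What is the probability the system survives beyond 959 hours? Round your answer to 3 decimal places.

The first failure time is exponential with rate Σλ_i = 1/7900 + 1/1690 = 0.000718298 per hour.
P(min > 959) = e^(−0.000718298·959) = e^(−0.68885) ≈ 0.502.

0.502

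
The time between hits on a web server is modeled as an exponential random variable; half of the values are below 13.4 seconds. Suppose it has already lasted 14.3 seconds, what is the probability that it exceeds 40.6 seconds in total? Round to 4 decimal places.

For an exponential, median = ln(2)/λ, so λ = ln 2 / 13.4 = 0.0517274 per second.
By the memoryless property, P(X > 14.3+26.3 | X > 14.3) = P(X > 26.3).
P(X > 26.3) = e^(−1.3604) ≈ 0.2566.

0.2566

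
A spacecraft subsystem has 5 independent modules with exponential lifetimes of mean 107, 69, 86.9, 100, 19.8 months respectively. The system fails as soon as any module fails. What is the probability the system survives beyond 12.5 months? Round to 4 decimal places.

The first failure time is exponential with rate Σλ_i = 1/107 + 1/69 + 1/86.9 + 1/100 + 1/19.8 = 0.0958511 per month.
P(min > 12.5) = e^(−0.0958511·12.5) = e^(−1.1981) ≈ 0.3018.

0.3018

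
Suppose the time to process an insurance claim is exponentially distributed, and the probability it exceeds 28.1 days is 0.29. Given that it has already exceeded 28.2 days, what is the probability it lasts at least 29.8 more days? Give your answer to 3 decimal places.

From e^(−λ·28.1) = 0.29, λ = −ln(0.29)/28.1 = 0.0440525.
Memoryless: P(X > 28.2+29.8 | X > 28.2) = P(X > 29.8) = e^(−0.0440525·29.8) ≈ 0.269.

0.269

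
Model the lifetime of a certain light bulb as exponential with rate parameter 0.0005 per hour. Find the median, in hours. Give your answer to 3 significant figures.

1390

Set 1 − e^(−λt) = 0.5, so t = −ln(0.5)/λ = 0.69315/0.0005 ≈ 1386.29 hours.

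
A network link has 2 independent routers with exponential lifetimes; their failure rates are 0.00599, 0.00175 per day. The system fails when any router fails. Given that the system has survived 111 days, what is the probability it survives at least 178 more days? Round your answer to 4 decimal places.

0.2522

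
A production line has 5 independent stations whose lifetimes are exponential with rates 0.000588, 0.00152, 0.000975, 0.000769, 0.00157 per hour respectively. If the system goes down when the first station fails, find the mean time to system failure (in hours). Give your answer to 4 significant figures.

184.4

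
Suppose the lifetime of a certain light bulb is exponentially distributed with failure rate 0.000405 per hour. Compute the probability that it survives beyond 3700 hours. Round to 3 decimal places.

P(X > 3700) = e^(−λ·3700) = e^(−1.4985) ≈ 0.223.

0.223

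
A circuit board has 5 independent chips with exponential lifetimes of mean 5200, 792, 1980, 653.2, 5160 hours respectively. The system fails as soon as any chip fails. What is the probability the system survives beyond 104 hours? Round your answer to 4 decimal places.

0.6817

The first failure time is exponential with rate Σλ_i = 1/5200 + 1/792 + 1/1980 + 1/653.2 + 1/5160 = 0.00368471 per hour.
P(min > 104) = e^(−0.00368471·104) = e^(−0.38321) ≈ 0.6817.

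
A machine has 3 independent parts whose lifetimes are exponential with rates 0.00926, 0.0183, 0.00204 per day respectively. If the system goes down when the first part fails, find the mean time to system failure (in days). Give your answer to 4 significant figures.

The time to first failure is exponential with rate Σλ = 0.00926 + 0.0183 + 0.00204 = 0.0296.
E[min] = 1/Σλ = 1/0.0296 = 33.7838 days.

33.78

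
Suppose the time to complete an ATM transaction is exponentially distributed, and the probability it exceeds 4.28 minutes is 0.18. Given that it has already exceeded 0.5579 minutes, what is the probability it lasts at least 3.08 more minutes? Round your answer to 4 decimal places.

From e^(−λ·4.28) = 0.18, λ = −ln(0.18)/4.28 = 0.400654.
Memoryless: P(X > 0.5579+3.08 | X > 0.5579) = P(X > 3.08) = e^(−0.400654·3.08) ≈ 0.2911.

0.2911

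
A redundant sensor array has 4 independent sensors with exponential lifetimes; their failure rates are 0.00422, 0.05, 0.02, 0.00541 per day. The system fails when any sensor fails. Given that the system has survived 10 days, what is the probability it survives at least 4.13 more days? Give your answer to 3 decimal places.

0.720

Time to first failure ~ Exp(Σλ) with Σλ = 0.07963.
By memorylessness, P(T > 10+4.13 | T > 10) = P(T > 4.13) = e^(−0.07963·4.13) ≈ 0.720.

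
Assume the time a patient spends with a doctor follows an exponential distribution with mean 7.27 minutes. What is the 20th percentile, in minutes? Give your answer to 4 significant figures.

The rate is λ = 1/7.27 = 0.137552 per minute.
Set 1 − e^(−λt) = 0.2, so t = −ln(0.8)/λ = 0.22314/0.137552 ≈ 1.62225 minutes.

1.622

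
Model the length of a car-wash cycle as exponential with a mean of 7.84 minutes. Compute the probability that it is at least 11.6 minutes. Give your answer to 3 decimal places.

The rate is λ = 1/7.84 = 0.127551 per minute.
P(X > 11.6) = e^(−λ·11.6) = e^(−1.4796) ≈ 0.228.

0.228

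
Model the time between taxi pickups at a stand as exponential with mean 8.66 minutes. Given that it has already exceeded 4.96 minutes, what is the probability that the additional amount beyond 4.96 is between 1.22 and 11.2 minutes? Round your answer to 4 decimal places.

0.5942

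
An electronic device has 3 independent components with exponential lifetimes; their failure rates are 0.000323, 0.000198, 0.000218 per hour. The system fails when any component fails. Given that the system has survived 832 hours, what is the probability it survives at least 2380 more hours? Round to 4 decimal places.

Time to first failure ~ Exp(Σλ) with Σλ = 0.000739.
By memorylessness, P(T > 832+2380 | T > 832) = P(T > 2380) = e^(−0.000739·2380) ≈ 0.1722.

0.1722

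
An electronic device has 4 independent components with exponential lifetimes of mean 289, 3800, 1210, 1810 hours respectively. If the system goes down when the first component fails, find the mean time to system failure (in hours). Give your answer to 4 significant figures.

The first failure time is exponential with rate Σλ_i = 1/289 + 1/3800 + 1/1210 + 1/1810 = 0.0051023 per hour.
E[min] = 1/Σλ = 1/0.0051023 = 195.99 hours.

196.0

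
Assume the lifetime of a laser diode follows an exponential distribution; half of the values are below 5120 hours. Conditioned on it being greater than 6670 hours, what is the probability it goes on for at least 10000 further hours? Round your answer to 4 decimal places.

0.2583

For an exponential, median = ln(2)/λ, so λ = ln 2 / 5120 = 0.00013538 per hour.
P(X > s+t | X > s) = e^(−λ(s+t))/e^(−λs) = e^(−λt), independent of s = 6670.
P(X > 10000) = e^(−1.3538) ≈ 0.2583.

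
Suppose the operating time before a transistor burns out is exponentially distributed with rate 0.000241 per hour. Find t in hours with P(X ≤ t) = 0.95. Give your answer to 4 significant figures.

12430

Set 1 − e^(−λt) = 0.95, so t = −ln(0.05)/λ = 2.9957/0.000241 ≈ 12430.4 hours.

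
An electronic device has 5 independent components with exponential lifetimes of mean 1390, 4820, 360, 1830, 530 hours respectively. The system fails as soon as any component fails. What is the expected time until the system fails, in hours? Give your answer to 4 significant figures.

The first failure time is exponential with rate Σλ_i = 1/1390 + 1/4820 + 1/360 + 1/1830 + 1/530 = 0.00613791 per hour.
E[min] = 1/Σλ = 1/0.00613791 = 162.922 hours.

162.9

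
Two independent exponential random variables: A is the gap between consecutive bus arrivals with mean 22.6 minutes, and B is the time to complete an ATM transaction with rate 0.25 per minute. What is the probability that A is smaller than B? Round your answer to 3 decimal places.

0.150

λ_1 = 1/22.6 = 0.0442478, λ_2 = 0.25.
For independent exponentials, P(A < B) = λ_1/(λ_1+λ_2) = 0.0442478/0.294248 ≈ 0.150.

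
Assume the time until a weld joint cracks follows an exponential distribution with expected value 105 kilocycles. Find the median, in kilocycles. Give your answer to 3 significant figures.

72.8

The rate is λ = 1/105 = 0.00952381 per kilocycle.
Set 1 − e^(−λt) = 0.5, so t = −ln(0.5)/λ = 0.69315/0.00952381 ≈ 72.7805 kilocycles.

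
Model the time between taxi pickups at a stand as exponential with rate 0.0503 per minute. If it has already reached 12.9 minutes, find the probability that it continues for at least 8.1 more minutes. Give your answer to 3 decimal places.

By the memoryless property, P(X > 12.9+8.1 | X > 12.9) = P(X > 8.1).
P(X > 8.1) = e^(−0.40743) ≈ 0.665.

0.665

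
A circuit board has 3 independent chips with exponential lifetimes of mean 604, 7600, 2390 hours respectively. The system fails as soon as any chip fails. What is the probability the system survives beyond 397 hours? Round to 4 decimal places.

The first failure time is exponential with rate Σλ_i = 1/604 + 1/7600 + 1/2390 = 0.00220562 per hour.
P(min > 397) = e^(−0.00220562·397) = e^(−0.87563) ≈ 0.4166.

0.4166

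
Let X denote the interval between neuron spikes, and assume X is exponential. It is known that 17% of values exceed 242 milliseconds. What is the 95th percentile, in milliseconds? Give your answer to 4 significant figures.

409.1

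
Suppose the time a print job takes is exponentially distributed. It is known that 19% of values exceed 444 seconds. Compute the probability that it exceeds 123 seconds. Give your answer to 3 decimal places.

0.631

e^(−λ·444) = 0.19 ⇒ λ = −ln(0.19)/444 = 0.00374039.
P(X > 123) = e^(−0.00374039·123) = e^(−0.46007) ≈ 0.631.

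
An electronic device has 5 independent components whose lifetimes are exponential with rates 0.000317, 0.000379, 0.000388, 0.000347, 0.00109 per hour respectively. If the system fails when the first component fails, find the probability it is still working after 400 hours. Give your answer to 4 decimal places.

0.3648

The time to first failure is exponential with rate Σλ = 0.000317 + 0.000379 + 0.000388 + 0.000347 + 0.00109 = 0.002521.
P(min > 400) = e^(−0.002521·400) = e^(−1.0084) ≈ 0.3648.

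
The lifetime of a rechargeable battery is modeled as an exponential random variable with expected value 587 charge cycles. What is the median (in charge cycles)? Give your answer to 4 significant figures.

The rate is λ = 1/587 = 0.00170358 per charge cycle.
Set 1 − e^(−λt) = 0.5, so t = −ln(0.5)/λ = 0.69315/0.00170358 ≈ 406.877 charge cycles.

406.9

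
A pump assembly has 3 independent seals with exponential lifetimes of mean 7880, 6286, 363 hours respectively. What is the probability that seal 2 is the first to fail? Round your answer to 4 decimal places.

0.0523

Rates: λ_i = 1/mean_i → 0.000126904, 0.000159084, 0.00275482; Σλ = 0.00304081.
P(seal 2 first) = λ_2/Σλ = 0.000159084/0.00304081 ≈ 0.0523.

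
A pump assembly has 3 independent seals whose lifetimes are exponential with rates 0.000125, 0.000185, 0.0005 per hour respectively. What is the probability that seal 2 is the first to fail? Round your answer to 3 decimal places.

The time to first failure is exponential with rate Σλ = 0.000125 + 0.000185 + 0.0005 = 0.00081.
P(seal 2 first) = λ_2/Σλ = 0.000185/0.00081 ≈ 0.228.

0.228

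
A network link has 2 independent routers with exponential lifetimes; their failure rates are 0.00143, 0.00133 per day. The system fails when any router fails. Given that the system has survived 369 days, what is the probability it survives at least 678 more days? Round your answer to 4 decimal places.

0.1539

Time to first failure ~ Exp(Σλ) with Σλ = 0.00276.
By memorylessness, P(T > 369+678 | T > 369) = P(T > 678) = e^(−0.00276·678) ≈ 0.1539.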